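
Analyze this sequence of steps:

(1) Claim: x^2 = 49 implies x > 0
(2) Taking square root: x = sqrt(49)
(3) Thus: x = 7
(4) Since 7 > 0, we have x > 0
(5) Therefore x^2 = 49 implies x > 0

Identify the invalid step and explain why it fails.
Step 2: Taking square root: x = sqrt(49)

Step 2 takes the square root and assumes the positive root only. The equation x^2 = 49 actually has two solutions: x = 7 and x = -7. The proof silently assumes x > 0 without justification, then uses this assumption to conclude x > 0, which is circular. The counterexample x = -7 shows the claim is false.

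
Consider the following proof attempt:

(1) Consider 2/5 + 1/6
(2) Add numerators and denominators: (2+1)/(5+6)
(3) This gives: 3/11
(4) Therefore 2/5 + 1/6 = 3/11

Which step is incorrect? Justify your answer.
Step 2: Add numerators and denominators: (2+1)/(5+6)

Step 2 incorrectly adds fractions by separately adding numerators and denominators. This is wrong. The correct method requires a common denominator: 2/5 + 1/6 = (2×6 + 1×5)/(5×6) = 17/30 = 17/30. The method used gives 3/11, which is different.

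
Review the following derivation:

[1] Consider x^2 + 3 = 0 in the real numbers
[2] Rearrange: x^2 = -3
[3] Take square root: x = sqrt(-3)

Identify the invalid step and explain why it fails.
Step 3: Take square root: x = sqrt(-3)

Step 3 takes the square root of -3, which is negative. In the real number system, the square root of a negative number is undefined. The equation x^2 + 3 = 0 has no real solutions. Square roots of negative numbers only exist in the complex numbers.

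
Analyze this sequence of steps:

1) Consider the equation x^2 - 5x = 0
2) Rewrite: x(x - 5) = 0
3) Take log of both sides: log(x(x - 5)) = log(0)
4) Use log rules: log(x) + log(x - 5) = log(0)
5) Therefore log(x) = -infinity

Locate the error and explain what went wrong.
Step 3: Take log of both sides: log(x(x - 5)) = log(0)

Step 3 takes the logarithm of both sides, resulting in log(0) on the right side. The logarithm is only defined for positive numbers; log(0) is undefined (approaches negative infinity). This operation is invalid.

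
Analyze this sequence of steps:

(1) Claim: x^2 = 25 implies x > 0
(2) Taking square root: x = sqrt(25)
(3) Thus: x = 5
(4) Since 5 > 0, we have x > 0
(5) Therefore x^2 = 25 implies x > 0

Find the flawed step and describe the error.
Step 2: Taking square root: x = sqrt(25)

Step 2 takes the square root and assumes the positive root only. The equation x^2 = 25 actually has two solutions: x = 5 and x = -5. The proof silently assumes x > 0 without justification, then uses this assumption to conclude x > 0, which is circular. The counterexample x = -5 shows the claim is false.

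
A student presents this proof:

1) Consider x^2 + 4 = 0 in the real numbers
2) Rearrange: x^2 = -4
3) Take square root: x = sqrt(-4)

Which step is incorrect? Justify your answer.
Step 3: Take square root: x = sqrt(-4)

Step 3 takes the square root of -4, which is negative. In the real number system, the square root of a negative number is undefined. The equation x^2 + 4 = 0 has no real solutions. Square roots of negative numbers only exist in the complex numbers.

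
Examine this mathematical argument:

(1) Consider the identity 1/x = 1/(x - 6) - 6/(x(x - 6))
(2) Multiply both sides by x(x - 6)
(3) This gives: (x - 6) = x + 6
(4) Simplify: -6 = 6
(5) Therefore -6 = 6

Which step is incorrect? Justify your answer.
Step 3: This gives: (x - 6) = x + 6

Step 3 makes a sign error when clearing denominators. Multiplying -6/(x(x - 6)) by x(x - 6) gives -6, not +6. The correct result is (x - 6) = x - 6, which is trivially true, not (x - 6) = x + 6. (Step 1 is a valid identity: 1/(x - 6) - 6/(x(x - 6)) = (x - 6)/(x(x - 6)) = 1/x.)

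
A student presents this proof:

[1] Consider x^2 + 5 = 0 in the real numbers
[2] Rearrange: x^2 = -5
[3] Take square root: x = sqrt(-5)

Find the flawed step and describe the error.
Step 3: Take square root: x = sqrt(-5)

Step 3 takes the square root of -5, which is negative. In the real number system, the square root of a negative number is undefined. The equation x^2 + 5 = 0 has no real solutions. Square roots of negative numbers only exist in the complex numbers.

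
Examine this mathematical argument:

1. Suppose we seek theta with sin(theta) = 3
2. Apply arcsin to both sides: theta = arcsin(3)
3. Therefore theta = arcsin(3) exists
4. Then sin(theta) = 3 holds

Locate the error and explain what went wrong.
Step 2: Apply arcsin to both sides: theta = arcsin(3)

Step 2 applies arcsin to 3. However, arcsin(x) is only defined for x in [-1, 1] because sin(theta) can only produce values in that range. Since |3| > 1, arcsin(3) is undefined. There is no angle whose sine equals 3.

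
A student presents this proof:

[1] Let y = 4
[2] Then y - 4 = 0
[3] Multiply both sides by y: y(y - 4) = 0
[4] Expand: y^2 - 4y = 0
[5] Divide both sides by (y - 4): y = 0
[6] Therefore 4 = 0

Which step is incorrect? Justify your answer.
Step 5: Divide both sides by (y - 4): y = 0

Step 5 divides both sides by (y - 4). However, since y = 4, we have (y - 4) = 0. Division by zero is undefined, making this step invalid.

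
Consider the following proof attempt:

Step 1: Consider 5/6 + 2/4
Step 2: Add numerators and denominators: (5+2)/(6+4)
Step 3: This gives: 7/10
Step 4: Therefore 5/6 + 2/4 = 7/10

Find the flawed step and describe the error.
Step 2: Add numerators and denominators: (5+2)/(6+4)

Step 2 incorrectly adds fractions by separately adding numerators and denominators. This is wrong. The correct method requires a common denominator: 5/6 + 2/4 = (5×4 + 2×6)/(6×4) = 32/24 = 4/3. The method used gives 7/10, which is different.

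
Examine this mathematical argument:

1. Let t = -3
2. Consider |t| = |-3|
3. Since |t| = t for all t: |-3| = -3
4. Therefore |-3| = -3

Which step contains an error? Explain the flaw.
Step 3: Since |t| = t for all t: |-3| = -3

Step 3 incorrectly states that |t| = t for all t. The correct definition is |t| = t when t >= 0, and |t| = -t when t < 0. Since -3 < 0, we have |-3| = -(-3) = 3, not -3.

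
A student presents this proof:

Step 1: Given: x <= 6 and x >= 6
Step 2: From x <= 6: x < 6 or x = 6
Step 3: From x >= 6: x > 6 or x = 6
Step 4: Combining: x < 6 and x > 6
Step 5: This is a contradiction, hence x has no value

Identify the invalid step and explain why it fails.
Step 4: Combining: x < 6 and x > 6

Step 4 incorrectly combines the conditions. From x <= 6 and x >= 6, the intersection is x = 6. The error treats the 'or' cases as 'and' requirements. The correct conclusion is that x = 6 is the unique solution, not that no solution exists.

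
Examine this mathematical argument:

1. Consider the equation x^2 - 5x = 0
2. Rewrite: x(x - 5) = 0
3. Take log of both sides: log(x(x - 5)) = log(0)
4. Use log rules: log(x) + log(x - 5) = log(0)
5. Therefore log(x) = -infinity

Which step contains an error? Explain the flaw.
Step 3: Take log of both sides: log(x(x - 5)) = log(0)

Step 3 takes the logarithm of both sides, resulting in log(0) on the right side. The logarithm is only defined for positive numbers; log(0) is undefined (approaches negative infinity). This operation is invalid.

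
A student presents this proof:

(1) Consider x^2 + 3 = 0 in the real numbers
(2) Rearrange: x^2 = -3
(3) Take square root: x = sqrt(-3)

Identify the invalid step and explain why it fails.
Step 3: Take square root: x = sqrt(-3)

Step 3 takes the square root of -3, which is negative. In the real number system, the square root of a negative number is undefined. The equation x^2 + 3 = 0 has no real solutions. Square roots of negative numbers only exist in the complex numbers.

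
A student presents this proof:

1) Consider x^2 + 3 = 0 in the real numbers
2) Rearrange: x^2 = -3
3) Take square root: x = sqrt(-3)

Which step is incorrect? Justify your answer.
Step 3: Take square root: x = sqrt(-3)

Step 3 takes the square root of -3, which is negative. In the real number system, the square root of a negative number is undefined. The equation x^2 + 3 = 0 has no real solutions. Square roots of negative numbers only exist in the complex numbers.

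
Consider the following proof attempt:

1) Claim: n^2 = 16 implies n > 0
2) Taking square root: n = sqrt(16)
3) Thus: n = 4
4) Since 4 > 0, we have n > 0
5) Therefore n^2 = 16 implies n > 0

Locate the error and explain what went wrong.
Step 2: Taking square root: n = sqrt(16)

Step 2 takes the square root and assumes the positive root only. The equation n^2 = 16 actually has two solutions: n = 4 and n = -4. The proof silently assumes n > 0 without justification, then uses this assumption to conclude n > 0, which is circular. The counterexample n = -4 shows the claim is false.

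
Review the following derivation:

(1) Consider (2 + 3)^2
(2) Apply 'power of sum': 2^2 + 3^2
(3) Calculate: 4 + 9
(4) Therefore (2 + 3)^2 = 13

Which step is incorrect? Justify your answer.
Step 2: Apply 'power of sum': 2^2 + 3^2

Step 2 incorrectly applies a non-existent rule '(a+b)^n = a^n + b^n'. This is false in general. The correct expansion uses the binomial theorem. The actual value is (2 + 3)^2 = 5^2 = 25, not 13.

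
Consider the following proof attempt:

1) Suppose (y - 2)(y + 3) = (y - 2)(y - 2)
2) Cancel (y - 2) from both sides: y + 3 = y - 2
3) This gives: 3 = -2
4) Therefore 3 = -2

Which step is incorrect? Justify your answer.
Step 2: Cancel (y - 2) from both sides: y + 3 = y - 2

Step 2 cancels (y - 2) from both sides. This is only valid if (y - 2) ≠ 0, i.e., y ≠ 2. When y = 2, both sides equal zero regardless of the other factors. The correct approach requires considering y = 2 as a separate case.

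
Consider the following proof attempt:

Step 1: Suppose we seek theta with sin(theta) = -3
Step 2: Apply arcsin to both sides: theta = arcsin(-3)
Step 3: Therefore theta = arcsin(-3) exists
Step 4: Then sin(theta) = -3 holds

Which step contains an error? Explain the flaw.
Step 2: Apply arcsin to both sides: theta = arcsin(-3)

Step 2 applies arcsin to -3. However, arcsin(x) is only defined for x in [-1, 1] because sin(theta) can only produce values in that range. Since |-3| > 1, arcsin(-3) is undefined. There is no angle whose sine equals -3.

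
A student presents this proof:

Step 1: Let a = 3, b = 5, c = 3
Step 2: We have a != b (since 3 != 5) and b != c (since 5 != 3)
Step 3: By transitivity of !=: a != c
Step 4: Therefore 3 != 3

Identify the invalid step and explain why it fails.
Step 3: By transitivity of !=: a != c

Step 3 incorrectly applies transitivity to the '!=' relation. Transitivity states: if a R b and b R c, then a R c. However, '!=' is not transitive. Counterexample: 3 != 5 and 5 != 3, but 3 = 3 (both equal 3). Transitivity holds for relations like <, <=, =, but not for !=.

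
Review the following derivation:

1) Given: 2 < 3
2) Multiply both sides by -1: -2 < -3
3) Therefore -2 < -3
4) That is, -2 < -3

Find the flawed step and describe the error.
Step 2: Multiply both sides by -1: -2 < -3

Step 2 multiplies both sides by -1 but fails to reverse the inequality sign. When multiplying (or dividing) an inequality by a negative number, the direction must be reversed. Since 2 < 3, we should get -2 > -3, i.e., -2 > -3.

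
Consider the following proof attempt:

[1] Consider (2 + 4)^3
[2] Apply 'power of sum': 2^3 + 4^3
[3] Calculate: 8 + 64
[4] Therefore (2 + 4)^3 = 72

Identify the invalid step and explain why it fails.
Step 2: Apply 'power of sum': 2^3 + 4^3

Step 2 incorrectly applies a non-existent rule '(a+b)^n = a^n + b^n'. This is false in general. The correct expansion uses the binomial theorem. The actual value is (2 + 4)^3 = 6^3 = 216, not 72.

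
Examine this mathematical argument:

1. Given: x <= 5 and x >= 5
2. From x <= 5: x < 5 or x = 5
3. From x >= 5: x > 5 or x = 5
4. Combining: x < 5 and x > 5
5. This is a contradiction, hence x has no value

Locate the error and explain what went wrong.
Step 4: Combining: x < 5 and x > 5

Step 4 incorrectly combines the conditions. From x <= 5 and x >= 5, the intersection is x = 5. The error treats the 'or' cases as 'and' requirements. The correct conclusion is that x = 5 is the unique solution, not that no solution exists.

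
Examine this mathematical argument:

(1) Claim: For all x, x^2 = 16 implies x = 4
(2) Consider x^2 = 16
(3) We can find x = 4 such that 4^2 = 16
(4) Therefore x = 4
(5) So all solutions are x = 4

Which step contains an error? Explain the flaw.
Step 4: Therefore x = 4

Step 4 incorrectly concludes that x = 4 is the only solution. The proof shows that x = 4 is A solution (existence), but does not show it is the ONLY solution (uniqueness). In fact, x = -4 is also a solution since (-4)^2 = 16. Finding one solution doesn't prove there are no others.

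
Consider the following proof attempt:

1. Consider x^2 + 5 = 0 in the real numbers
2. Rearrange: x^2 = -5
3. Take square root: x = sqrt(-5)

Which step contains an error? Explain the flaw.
Step 3: Take square root: x = sqrt(-5)

Step 3 takes the square root of -5, which is negative. In the real number system, the square root of a negative number is undefined. The equation x^2 + 5 = 0 has no real solutions. Square roots of negative numbers only exist in the complex numbers.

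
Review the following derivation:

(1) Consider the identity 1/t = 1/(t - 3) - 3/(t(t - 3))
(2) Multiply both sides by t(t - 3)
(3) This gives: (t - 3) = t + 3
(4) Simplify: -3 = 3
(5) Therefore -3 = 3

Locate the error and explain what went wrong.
Step 3: This gives: (t - 3) = t + 3

Step 3 makes a sign error when clearing denominators. Multiplying -3/(t(t - 3)) by t(t - 3) gives -3, not +3. The correct result is (t - 3) = t - 3, which is trivially true, not (t - 3) = t + 3. (Step 1 is a valid identity: 1/(t - 3) - 3/(t(t - 3)) = (t - 3)/(t(t - 3)) = 1/t.)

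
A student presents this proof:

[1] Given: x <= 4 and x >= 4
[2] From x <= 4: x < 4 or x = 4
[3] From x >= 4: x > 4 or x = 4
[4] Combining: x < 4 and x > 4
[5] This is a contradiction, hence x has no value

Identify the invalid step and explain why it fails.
Step 4: Combining: x < 4 and x > 4

Step 4 incorrectly combines the conditions. From x <= 4 and x >= 4, the intersection is x = 4. The error treats the 'or' cases as 'and' requirements. The correct conclusion is that x = 4 is the unique solution, not that no solution exists.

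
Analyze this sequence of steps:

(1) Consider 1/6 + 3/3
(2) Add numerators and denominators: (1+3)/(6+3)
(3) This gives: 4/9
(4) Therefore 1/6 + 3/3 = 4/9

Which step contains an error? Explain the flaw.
Step 2: Add numerators and denominators: (1+3)/(6+3)

Step 2 incorrectly adds fractions by separately adding numerators and denominators. This is wrong. The correct method requires a common denominator: 1/6 + 3/3 = (1×3 + 3×6)/(6×3) = 21/18 = 7/6. The method used gives 4/9, which is different.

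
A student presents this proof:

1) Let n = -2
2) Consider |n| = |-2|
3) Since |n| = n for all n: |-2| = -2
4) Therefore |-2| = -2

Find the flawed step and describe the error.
Step 3: Since |n| = n for all n: |-2| = -2

Step 3 incorrectly states that |n| = n for all n. The correct definition is |n| = n when n >= 0, and |n| = -n when n < 0. Since -2 < 0, we have |-2| = -(-2) = 2, not -2.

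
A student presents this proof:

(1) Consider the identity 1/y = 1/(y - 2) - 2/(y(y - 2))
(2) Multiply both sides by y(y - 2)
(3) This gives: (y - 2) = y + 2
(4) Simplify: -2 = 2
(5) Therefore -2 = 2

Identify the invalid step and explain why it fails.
Step 3: This gives: (y - 2) = y + 2

Step 3 makes a sign error when clearing denominators. Multiplying -2/(y(y - 2)) by y(y - 2) gives -2, not +2. The correct result is (y - 2) = y - 2, which is trivially true, not (y - 2) = y + 2. (Step 1 is a valid identity: 1/(y - 2) - 2/(y(y - 2)) = (y - 2)/(y(y - 2)) = 1/y.)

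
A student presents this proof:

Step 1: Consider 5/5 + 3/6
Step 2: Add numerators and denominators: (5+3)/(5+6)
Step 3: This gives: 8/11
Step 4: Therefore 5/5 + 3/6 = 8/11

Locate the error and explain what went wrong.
Step 2: Add numerators and denominators: (5+3)/(5+6)

Step 2 incorrectly adds fractions by separately adding numerators and denominators. This is wrong. The correct method requires a common denominator: 5/5 + 3/6 = (5×6 + 3×5)/(5×6) = 45/30 = 3/2. The method used gives 8/11, which is different.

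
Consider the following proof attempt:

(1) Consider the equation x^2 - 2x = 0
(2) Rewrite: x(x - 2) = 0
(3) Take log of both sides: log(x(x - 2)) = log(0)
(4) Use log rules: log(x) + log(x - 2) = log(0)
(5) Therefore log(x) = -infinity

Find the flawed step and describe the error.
Step 3: Take log of both sides: log(x(x - 2)) = log(0)

Step 3 takes the logarithm of both sides, resulting in log(0) on the right side. The logarithm is only defined for positive numbers; log(0) is undefined (approaches negative infinity). This operation is invalid.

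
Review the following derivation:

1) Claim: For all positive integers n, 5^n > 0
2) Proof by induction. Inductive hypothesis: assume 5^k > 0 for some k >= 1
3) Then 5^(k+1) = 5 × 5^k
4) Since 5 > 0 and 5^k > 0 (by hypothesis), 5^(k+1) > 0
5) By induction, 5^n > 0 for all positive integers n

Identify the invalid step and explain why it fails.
Step 5: By induction, 5^n > 0 for all positive integers n

Step 5 concludes the proof by induction, but no base case was ever established. A valid induction proof requires: (1) a base case proving 5^1 > 0, and (2) an inductive step showing IF 5^k > 0 THEN 5^(k+1) > 0. Steps 2-4 correctly establish the inductive step, but without the base case the conclusion in step 5 does not follow.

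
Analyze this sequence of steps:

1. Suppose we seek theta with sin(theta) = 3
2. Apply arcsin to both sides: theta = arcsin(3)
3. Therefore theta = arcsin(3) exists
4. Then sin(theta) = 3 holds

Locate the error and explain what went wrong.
Step 2: Apply arcsin to both sides: theta = arcsin(3)

Step 2 applies arcsin to 3. However, arcsin(x) is only defined for x in [-1, 1] because sin(theta) can only produce values in that range. Since |3| > 1, arcsin(3) is undefined. There is no angle whose sine equals 3.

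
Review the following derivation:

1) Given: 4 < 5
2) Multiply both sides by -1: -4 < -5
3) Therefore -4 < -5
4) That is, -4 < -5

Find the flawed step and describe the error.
Step 2: Multiply both sides by -1: -4 < -5

Step 2 multiplies both sides by -1 but fails to reverse the inequality sign. When multiplying (or dividing) an inequality by a negative number, the direction must be reversed. Since 4 < 5, we should get -4 > -5, i.e., -4 > -5.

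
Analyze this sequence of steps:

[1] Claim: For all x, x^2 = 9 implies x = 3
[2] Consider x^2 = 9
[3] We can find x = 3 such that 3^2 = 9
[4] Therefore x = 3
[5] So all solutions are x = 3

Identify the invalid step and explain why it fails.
Step 4: Therefore x = 3

Step 4 incorrectly concludes that x = 3 is the only solution. The proof shows that x = 3 is A solution (existence), but does not show it is the ONLY solution (uniqueness). In fact, x = -3 is also a solution since (-3)^2 = 9. Finding one solution doesn't prove there are no others.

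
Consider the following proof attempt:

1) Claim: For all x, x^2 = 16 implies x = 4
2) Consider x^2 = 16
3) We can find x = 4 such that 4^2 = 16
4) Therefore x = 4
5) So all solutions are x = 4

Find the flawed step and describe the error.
Step 4: Therefore x = 4

Step 4 incorrectly concludes that x = 4 is the only solution. The proof shows that x = 4 is A solution (existence), but does not show it is the ONLY solution (uniqueness). In fact, x = -4 is also a solution since (-4)^2 = 16. Finding one solution doesn't prove there are no others.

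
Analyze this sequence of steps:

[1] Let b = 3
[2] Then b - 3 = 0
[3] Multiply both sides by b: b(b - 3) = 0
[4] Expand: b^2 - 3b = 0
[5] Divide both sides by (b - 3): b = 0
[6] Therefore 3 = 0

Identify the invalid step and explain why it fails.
Step 5: Divide both sides by (b - 3): b = 0

Step 5 divides both sides by (b - 3). However, since b = 3, we have (b - 3) = 0. Division by zero is undefined, making this step invalid.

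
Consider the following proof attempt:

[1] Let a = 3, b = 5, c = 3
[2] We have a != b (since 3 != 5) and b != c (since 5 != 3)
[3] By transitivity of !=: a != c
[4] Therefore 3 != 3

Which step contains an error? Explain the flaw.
Step 3: By transitivity of !=: a != c

Step 3 incorrectly applies transitivity to the '!=' relation. Transitivity states: if a R b and b R c, then a R c. However, '!=' is not transitive. Counterexample: 3 != 5 and 5 != 3, but 3 = 3 (both equal 3). Transitivity holds for relations like <, <=, =, but not for !=.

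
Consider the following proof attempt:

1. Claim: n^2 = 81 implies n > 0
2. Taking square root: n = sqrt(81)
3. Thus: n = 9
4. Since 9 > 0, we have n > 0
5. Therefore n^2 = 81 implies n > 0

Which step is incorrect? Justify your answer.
Step 2: Taking square root: n = sqrt(81)

Step 2 takes the square root and assumes the positive root only. The equation n^2 = 81 actually has two solutions: n = 9 and n = -9. The proof silently assumes n > 0 without justification, then uses this assumption to conclude n > 0, which is circular. The counterexample n = -9 shows the claim is false.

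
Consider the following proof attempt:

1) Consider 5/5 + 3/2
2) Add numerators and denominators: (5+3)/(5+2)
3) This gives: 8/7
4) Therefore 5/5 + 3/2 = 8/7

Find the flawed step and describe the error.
Step 2: Add numerators and denominators: (5+3)/(5+2)

Step 2 incorrectly adds fractions by separately adding numerators and denominators. This is wrong. The correct method requires a common denominator: 5/5 + 3/2 = (5×2 + 3×5)/(5×2) = 25/10 = 5/2. The method used gives 8/7, which is different.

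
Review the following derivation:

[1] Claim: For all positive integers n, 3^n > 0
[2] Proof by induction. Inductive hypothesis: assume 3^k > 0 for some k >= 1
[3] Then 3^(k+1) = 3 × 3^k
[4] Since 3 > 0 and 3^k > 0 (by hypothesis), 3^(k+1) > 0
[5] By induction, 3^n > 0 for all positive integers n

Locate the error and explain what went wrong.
Step 5: By induction, 3^n > 0 for all positive integers n

Step 5 concludes the proof by induction, but no base case was ever established. A valid induction proof requires: (1) a base case proving 3^1 > 0, and (2) an inductive step showing IF 3^k > 0 THEN 3^(k+1) > 0. Steps 2-4 correctly establish the inductive step, but without the base case the conclusion in step 5 does not follow.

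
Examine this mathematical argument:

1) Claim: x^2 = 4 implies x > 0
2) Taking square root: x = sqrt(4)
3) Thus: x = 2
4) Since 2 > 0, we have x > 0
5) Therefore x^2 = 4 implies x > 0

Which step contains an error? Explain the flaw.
Step 2: Taking square root: x = sqrt(4)

Step 2 takes the square root and assumes the positive root only. The equation x^2 = 4 actually has two solutions: x = 2 and x = -2. The proof silently assumes x > 0 without justification, then uses this assumption to conclude x > 0, which is circular. The counterexample x = -2 shows the claim is false.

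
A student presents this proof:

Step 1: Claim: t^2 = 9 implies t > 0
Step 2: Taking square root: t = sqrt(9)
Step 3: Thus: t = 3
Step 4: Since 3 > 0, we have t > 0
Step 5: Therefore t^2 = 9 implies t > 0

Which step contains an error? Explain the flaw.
Step 2: Taking square root: t = sqrt(9)

Step 2 takes the square root and assumes the positive root only. The equation t^2 = 9 actually has two solutions: t = 3 and t = -3. The proof silently assumes t > 0 without justification, then uses this assumption to conclude t > 0, which is circular. The counterexample t = -3 shows the claim is false.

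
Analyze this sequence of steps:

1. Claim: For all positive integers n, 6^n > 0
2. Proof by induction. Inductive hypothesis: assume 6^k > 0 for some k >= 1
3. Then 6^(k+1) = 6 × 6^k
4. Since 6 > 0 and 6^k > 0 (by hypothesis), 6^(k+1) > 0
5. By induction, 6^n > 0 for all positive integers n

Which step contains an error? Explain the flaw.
Step 5: By induction, 6^n > 0 for all positive integers n

Step 5 concludes the proof by induction, but no base case was ever established. A valid induction proof requires: (1) a base case proving 6^1 > 0, and (2) an inductive step showing IF 6^k > 0 THEN 6^(k+1) > 0. Steps 2-4 correctly establish the inductive step, but without the base case the conclusion in step 5 does not follow.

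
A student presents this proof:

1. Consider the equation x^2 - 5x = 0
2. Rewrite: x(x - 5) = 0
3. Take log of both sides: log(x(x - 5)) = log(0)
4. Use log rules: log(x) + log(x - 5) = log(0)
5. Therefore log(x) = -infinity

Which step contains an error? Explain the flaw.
Step 3: Take log of both sides: log(x(x - 5)) = log(0)

Step 3 takes the logarithm of both sides, resulting in log(0) on the right side. The logarithm is only defined for positive numbers; log(0) is undefined (approaches negative infinity). This operation is invalid.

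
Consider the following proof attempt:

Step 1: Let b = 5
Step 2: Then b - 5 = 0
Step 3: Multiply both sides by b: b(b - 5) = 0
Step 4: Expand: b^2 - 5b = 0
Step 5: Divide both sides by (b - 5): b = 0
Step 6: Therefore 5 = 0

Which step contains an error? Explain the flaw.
Step 5: Divide both sides by (b - 5): b = 0

Step 5 divides both sides by (b - 5). However, since b = 5, we have (b - 5) = 0. Division by zero is undefined, making this step invalid.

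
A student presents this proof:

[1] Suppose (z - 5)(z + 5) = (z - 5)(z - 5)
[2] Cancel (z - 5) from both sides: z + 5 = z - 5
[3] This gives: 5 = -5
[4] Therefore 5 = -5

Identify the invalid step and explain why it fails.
Step 2: Cancel (z - 5) from both sides: z + 5 = z - 5

Step 2 cancels (z - 5) from both sides. This is only valid if (z - 5) ≠ 0, i.e., z ≠ 5. When z = 5, both sides equal zero regardless of the other factors. The correct approach requires considering z = 5 as a separate case.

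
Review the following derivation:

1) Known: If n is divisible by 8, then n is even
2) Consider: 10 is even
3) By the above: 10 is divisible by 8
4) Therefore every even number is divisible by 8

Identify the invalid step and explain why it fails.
Step 3: By the above: 10 is divisible by 8

Step 3 commits the fallacy of affirming the consequent. The known fact 'divisible by 8 → even' does NOT imply 'even → divisible by 8'. That would be the converse, which is false. For example, 10 is even but 10 ÷ 8 = 1.25, which is not an integer.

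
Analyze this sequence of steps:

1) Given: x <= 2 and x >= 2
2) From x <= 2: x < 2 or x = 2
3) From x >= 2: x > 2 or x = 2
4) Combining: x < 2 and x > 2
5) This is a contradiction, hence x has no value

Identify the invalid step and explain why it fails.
Step 4: Combining: x < 2 and x > 2

Step 4 incorrectly combines the conditions. From x <= 2 and x >= 2, the intersection is x = 2. The error treats the 'or' cases as 'and' requirements. The correct conclusion is that x = 2 is the unique solution, not that no solution exists.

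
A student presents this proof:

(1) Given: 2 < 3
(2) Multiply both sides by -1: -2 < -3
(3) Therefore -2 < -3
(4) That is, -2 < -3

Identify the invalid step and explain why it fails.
Step 2: Multiply both sides by -1: -2 < -3

Step 2 multiplies both sides by -1 but fails to reverse the inequality sign. When multiplying (or dividing) an inequality by a negative number, the direction must be reversed. Since 2 < 3, we should get -2 > -3, i.e., -2 > -3.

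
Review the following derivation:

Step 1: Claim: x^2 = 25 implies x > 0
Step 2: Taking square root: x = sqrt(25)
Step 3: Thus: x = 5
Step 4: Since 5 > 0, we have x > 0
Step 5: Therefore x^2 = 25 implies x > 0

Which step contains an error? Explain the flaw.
Step 2: Taking square root: x = sqrt(25)

Step 2 takes the square root and assumes the positive root only. The equation x^2 = 25 actually has two solutions: x = 5 and x = -5. The proof silently assumes x > 0 without justification, then uses this assumption to conclude x > 0, which is circular. The counterexample x = -5 shows the claim is false.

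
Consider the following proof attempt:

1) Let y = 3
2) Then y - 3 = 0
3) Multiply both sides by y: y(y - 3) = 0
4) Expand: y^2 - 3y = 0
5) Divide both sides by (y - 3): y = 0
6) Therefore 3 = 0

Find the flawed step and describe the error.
Step 5: Divide both sides by (y - 3): y = 0

Step 5 divides both sides by (y - 3). However, since y = 3, we have (y - 3) = 0. Division by zero is undefined, making this step invalid.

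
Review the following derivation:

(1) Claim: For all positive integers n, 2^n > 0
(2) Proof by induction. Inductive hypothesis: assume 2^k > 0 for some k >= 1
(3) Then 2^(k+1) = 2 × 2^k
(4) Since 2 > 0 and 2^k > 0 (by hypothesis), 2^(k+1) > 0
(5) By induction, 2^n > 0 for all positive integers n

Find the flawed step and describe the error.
Step 5: By induction, 2^n > 0 for all positive integers n

Step 5 concludes the proof by induction, but no base case was ever established. A valid induction proof requires: (1) a base case proving 2^1 > 0, and (2) an inductive step showing IF 2^k > 0 THEN 2^(k+1) > 0. Steps 2-4 correctly establish the inductive step, but without the base case the conclusion in step 5 does not follow.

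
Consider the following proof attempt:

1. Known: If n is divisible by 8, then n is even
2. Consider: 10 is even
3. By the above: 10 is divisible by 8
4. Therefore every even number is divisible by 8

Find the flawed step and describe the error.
Step 3: By the above: 10 is divisible by 8

Step 3 commits the fallacy of affirming the consequent. The known fact 'divisible by 8 → even' does NOT imply 'even → divisible by 8'. That would be the converse, which is false. For example, 10 is even but 10 ÷ 8 = 1.25, which is not an integer.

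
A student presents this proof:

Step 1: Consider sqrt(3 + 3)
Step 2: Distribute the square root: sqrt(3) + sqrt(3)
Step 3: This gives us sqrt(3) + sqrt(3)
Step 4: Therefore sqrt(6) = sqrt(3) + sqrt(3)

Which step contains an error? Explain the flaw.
Step 2: Distribute the square root: sqrt(3) + sqrt(3)

Step 2 incorrectly 'distributes' the square root over addition. The square root function does not distribute: sqrt(a + b) ≠ sqrt(a) + sqrt(b). In fact, sqrt(3 + 3) = sqrt(6) ≈ 2.4495, while sqrt(3) + sqrt(3) ≈ 3.4641.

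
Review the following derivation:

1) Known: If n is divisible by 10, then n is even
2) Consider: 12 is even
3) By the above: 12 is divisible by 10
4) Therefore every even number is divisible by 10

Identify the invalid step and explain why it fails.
Step 3: By the above: 12 is divisible by 10

Step 3 commits the fallacy of affirming the consequent. The known fact 'divisible by 10 → even' does NOT imply 'even → divisible by 10'. That would be the converse, which is false. For example, 12 is even but 12 ÷ 10 = 1.20, which is not an integer.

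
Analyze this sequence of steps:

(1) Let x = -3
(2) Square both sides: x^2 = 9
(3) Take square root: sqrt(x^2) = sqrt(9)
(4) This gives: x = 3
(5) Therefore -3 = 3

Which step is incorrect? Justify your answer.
Step 4: This gives: x = 3

Step 4 incorrectly states that sqrt(x^2) = x. The correct identity is sqrt(x^2) = |x|. Since x = -3 < 0, we have sqrt(x^2) = |-3| = 3, not x = -3.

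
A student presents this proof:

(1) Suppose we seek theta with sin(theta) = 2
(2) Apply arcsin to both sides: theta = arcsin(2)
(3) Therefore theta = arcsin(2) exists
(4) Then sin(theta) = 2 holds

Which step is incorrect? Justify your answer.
Step 2: Apply arcsin to both sides: theta = arcsin(2)

Step 2 applies arcsin to 2. However, arcsin(x) is only defined for x in [-1, 1] because sin(theta) can only produce values in that range. Since |2| > 1, arcsin(2) is undefined. There is no angle whose sine equals 2.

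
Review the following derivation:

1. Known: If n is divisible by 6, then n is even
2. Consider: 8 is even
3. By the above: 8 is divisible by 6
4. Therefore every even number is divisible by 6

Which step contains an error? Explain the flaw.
Step 3: By the above: 8 is divisible by 6

Step 3 commits the fallacy of affirming the consequent. The known fact 'divisible by 6 → even' does NOT imply 'even → divisible by 6'. That would be the converse, which is false. For example, 8 is even but 8 ÷ 6 = 1.33, which is not an integer.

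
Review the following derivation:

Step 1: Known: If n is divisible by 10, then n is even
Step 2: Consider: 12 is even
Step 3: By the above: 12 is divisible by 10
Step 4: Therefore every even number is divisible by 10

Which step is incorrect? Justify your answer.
Step 3: By the above: 12 is divisible by 10

Step 3 commits the fallacy of affirming the consequent. The known fact 'divisible by 10 → even' does NOT imply 'even → divisible by 10'. That would be the converse, which is false. For example, 12 is even but 12 ÷ 10 = 1.20, which is not an integer.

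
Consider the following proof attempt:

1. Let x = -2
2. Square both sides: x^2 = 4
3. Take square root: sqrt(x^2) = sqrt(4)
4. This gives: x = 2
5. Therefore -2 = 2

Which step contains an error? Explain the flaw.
Step 4: This gives: x = 2

Step 4 incorrectly states that sqrt(x^2) = x. The correct identity is sqrt(x^2) = |x|. Since x = -2 < 0, we have sqrt(x^2) = |-2| = 2, not x = -2.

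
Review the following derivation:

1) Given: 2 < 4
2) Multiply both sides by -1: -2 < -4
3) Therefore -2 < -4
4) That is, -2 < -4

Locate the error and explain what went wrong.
Step 2: Multiply both sides by -1: -2 < -4

Step 2 multiplies both sides by -1 but fails to reverse the inequality sign. When multiplying (or dividing) an inequality by a negative number, the direction must be reversed. Since 2 < 4, we should get -2 > -4, i.e., -2 > -4.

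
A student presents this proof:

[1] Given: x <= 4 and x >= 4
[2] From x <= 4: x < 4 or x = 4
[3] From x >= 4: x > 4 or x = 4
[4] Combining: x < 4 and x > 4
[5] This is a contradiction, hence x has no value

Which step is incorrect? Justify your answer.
Step 4: Combining: x < 4 and x > 4

Step 4 incorrectly combines the conditions. From x <= 4 and x >= 4, the intersection is x = 4. The error treats the 'or' cases as 'and' requirements. The correct conclusion is that x = 4 is the unique solution, not that no solution exists.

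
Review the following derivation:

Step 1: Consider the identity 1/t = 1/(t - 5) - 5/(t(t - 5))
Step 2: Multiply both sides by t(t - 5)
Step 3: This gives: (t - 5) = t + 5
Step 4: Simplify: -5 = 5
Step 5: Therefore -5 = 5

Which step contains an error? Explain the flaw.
Step 3: This gives: (t - 5) = t + 5

Step 3 makes a sign error when clearing denominators. Multiplying -5/(t(t - 5)) by t(t - 5) gives -5, not +5. The correct result is (t - 5) = t - 5, which is trivially true, not (t - 5) = t + 5. (Step 1 is a valid identity: 1/(t - 5) - 5/(t(t - 5)) = (t - 5)/(t(t - 5)) = 1/t.)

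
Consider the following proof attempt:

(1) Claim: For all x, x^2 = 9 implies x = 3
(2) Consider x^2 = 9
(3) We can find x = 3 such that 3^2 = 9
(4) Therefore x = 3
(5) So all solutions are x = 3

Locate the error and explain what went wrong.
Step 4: Therefore x = 3

Step 4 incorrectly concludes that x = 3 is the only solution. The proof shows that x = 3 is A solution (existence), but does not show it is the ONLY solution (uniqueness). In fact, x = -3 is also a solution since (-3)^2 = 9. Finding one solution doesn't prove there are no others.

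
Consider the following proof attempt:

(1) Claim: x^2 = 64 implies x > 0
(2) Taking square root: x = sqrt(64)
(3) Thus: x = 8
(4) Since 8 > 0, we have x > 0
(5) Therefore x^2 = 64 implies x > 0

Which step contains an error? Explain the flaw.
Step 2: Taking square root: x = sqrt(64)

Step 2 takes the square root and assumes the positive root only. The equation x^2 = 64 actually has two solutions: x = 8 and x = -8. The proof silently assumes x > 0 without justification, then uses this assumption to conclude x > 0, which is circular. The counterexample x = -8 shows the claim is false.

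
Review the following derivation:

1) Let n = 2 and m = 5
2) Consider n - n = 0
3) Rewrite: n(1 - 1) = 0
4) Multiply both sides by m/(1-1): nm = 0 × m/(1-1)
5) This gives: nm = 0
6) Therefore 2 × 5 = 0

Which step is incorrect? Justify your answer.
Step 4: Multiply both sides by m/(1-1): nm = 0 × m/(1-1)

Step 4 multiplies both sides by m/(1-1). However, 1-1 = 0, so this is multiplication by m/0, which is undefined. We cannot multiply by an undefined expression.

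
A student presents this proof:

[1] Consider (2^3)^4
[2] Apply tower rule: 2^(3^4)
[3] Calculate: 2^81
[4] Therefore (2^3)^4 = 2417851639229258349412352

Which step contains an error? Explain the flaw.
Step 2: Apply tower rule: 2^(3^4)

Step 2 incorrectly states that (a^b)^c = a^(b^c). The correct rule is (a^b)^c = a^(b×c). The actual value is (2^3)^4 = 2^12 = 4096, not 2^81 = 2417851639229258349412352.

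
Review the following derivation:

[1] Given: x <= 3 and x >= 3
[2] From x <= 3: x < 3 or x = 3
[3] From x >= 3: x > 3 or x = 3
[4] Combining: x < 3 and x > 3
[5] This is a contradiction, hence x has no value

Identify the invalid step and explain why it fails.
Step 4: Combining: x < 3 and x > 3

Step 4 incorrectly combines the conditions. From x <= 3 and x >= 3, the intersection is x = 3. The error treats the 'or' cases as 'and' requirements. The correct conclusion is that x = 3 is the unique solution, not that no solution exists.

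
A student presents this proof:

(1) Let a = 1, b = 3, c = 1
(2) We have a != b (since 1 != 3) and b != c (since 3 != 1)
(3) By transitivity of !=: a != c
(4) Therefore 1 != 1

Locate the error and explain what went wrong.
Step 3: By transitivity of !=: a != c

Step 3 incorrectly applies transitivity to the '!=' relation. Transitivity states: if a R b and b R c, then a R c. However, '!=' is not transitive. Counterexample: 1 != 3 and 3 != 1, but 1 = 1 (both equal 1). Transitivity holds for relations like <, <=, =, but not for !=.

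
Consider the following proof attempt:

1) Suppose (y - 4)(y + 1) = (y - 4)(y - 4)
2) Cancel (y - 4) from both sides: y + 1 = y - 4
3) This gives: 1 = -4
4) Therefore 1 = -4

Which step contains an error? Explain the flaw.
Step 2: Cancel (y - 4) from both sides: y + 1 = y - 4

Step 2 cancels (y - 4) from both sides. This is only valid if (y - 4) ≠ 0, i.e., y ≠ 4. When y = 4, both sides equal zero regardless of the other factors. The correct approach requires considering y = 4 as a separate case.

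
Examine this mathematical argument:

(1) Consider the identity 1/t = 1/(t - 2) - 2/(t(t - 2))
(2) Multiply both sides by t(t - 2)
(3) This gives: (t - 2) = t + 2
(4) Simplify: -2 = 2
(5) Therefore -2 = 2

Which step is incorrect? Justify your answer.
Step 3: This gives: (t - 2) = t + 2

Step 3 makes a sign error when clearing denominators. Multiplying -2/(t(t - 2)) by t(t - 2) gives -2, not +2. The correct result is (t - 2) = t - 2, which is trivially true, not (t - 2) = t + 2. (Step 1 is a valid identity: 1/(t - 2) - 2/(t(t - 2)) = (t - 2)/(t(t - 2)) = 1/t.)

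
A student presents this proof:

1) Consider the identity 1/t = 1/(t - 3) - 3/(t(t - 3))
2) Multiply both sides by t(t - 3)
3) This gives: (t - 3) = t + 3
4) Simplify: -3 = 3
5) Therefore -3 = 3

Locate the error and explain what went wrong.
Step 3: This gives: (t - 3) = t + 3

Step 3 makes a sign error when clearing denominators. Multiplying -3/(t(t - 3)) by t(t - 3) gives -3, not +3. The correct result is (t - 3) = t - 3, which is trivially true, not (t - 3) = t + 3. (Step 1 is a valid identity: 1/(t - 3) - 3/(t(t - 3)) = (t - 3)/(t(t - 3)) = 1/t.)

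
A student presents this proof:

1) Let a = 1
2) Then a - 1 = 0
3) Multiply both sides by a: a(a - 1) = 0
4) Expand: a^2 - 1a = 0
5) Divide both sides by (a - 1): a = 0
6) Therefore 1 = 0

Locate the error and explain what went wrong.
Step 5: Divide both sides by (a - 1): a = 0

Step 5 divides both sides by (a - 1). However, since a = 1, we have (a - 1) = 0. Division by zero is undefined, making this step invalid.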